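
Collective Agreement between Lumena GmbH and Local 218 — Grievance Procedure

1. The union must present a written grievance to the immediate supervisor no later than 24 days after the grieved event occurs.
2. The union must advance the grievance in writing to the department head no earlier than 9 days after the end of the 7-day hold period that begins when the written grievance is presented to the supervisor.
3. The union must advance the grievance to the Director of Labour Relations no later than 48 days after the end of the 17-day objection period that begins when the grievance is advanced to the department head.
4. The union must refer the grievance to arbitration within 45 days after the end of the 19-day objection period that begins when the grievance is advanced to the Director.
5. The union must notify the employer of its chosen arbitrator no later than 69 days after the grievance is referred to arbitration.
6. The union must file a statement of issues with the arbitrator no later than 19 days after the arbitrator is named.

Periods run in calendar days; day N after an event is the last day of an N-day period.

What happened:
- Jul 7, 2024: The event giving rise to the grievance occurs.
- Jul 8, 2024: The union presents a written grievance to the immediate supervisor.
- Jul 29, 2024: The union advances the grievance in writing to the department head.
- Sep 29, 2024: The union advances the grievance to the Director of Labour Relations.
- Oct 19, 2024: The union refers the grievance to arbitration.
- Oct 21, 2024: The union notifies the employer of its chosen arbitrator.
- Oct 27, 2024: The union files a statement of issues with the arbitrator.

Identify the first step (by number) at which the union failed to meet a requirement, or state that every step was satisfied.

Step 1: 24 days after Jul 7, 2024 (when the grieved event occurs) is Jul 31, 2024; completed Jul 8, 2024, before the deadline.
Step 2: the earliest permitted date is 9 days after Jul 15, 2024 (end of the 7-day hold period, which began when the written grievance is presented to the supervisor on Jul 8, 2024), i.e. Jul 24, 2024; done Jul 29, 2024 — permitted.
Step 3: 48 days after Aug 15, 2024 (end of the 17-day objection period, which began when the grievance is advanced to the department head on Jul 29, 2024) is Oct 2, 2024; completed Sep 29, 2024, before the deadline.
Step 4: 45 days after Oct 18, 2024 (end of the 19-day objection period, which began when the grievance is advanced to the Director on Sep 29, 2024) is Dec 2, 2024; completed Oct 19, 2024, before the deadline.
Step 5: 69 days after Oct 19, 2024 (when the grievance is referred to arbitration) is Dec 27, 2024; done Oct 21, 2024 — timely.
Step 6: 19 days after Oct 21, 2024 (when the arbitrator is named) is Nov 9, 2024; done Oct 27, 2024 — timely.

None — every step was satisfied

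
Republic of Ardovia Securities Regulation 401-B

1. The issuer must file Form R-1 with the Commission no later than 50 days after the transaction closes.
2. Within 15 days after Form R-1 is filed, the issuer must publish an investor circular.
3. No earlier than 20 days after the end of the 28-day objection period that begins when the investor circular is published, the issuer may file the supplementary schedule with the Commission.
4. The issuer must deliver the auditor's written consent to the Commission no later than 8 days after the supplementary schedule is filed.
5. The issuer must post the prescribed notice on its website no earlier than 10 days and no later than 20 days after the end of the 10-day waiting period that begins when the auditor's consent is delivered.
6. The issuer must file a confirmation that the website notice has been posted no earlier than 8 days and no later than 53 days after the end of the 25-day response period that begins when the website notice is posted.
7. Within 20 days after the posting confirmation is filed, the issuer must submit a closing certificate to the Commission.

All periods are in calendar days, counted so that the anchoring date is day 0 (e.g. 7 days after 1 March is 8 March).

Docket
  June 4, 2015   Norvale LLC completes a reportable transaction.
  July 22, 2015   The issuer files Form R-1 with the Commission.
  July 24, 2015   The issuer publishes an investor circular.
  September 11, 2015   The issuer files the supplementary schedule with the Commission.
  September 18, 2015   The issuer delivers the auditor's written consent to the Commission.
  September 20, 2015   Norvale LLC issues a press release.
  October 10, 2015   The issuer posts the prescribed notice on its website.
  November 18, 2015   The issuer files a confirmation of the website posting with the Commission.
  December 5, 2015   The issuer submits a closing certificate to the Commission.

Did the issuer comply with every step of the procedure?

Yes

Step 1: 50 days after June 4, 2015 (when the transaction closes) is July 24, 2015; completed July 22, 2015, before the deadline.
Step 2: 15 days after July 22, 2015 (when Form R-1 is filed) is August 6, 2015; July 24, 2015 is within that limit.
Step 3: the earliest permitted date is 20 days after August 21, 2015 (end of the 28-day objection period, which began when the investor circular is published on July 24, 2015), i.e. September 10, 2015; September 11, 2015 is on or after that date.
Step 4: 8 days after September 11, 2015 (when the supplementary schedule is filed) is September 19, 2015; completed September 18, 2015, before the deadline.
Step 5: the window is 10–20 days after September 28, 2015 (end of the 10-day waiting period, which began when the auditor's consent is delivered on September 18, 2015), so October 8, 2015 through October 18, 2015; October 10, 2015 falls inside that range.
Step 6: the window is 8–53 days after November 4, 2015 (end of the 25-day response period, which began when the website notice is posted on October 10, 2015), so November 12, 2015 through December 27, 2015; done November 18, 2015, which is between those dates.
Step 7: 20 days after November 18, 2015 (when the posting confirmation is filed) is December 8, 2015; December 5, 2015 is within that limit.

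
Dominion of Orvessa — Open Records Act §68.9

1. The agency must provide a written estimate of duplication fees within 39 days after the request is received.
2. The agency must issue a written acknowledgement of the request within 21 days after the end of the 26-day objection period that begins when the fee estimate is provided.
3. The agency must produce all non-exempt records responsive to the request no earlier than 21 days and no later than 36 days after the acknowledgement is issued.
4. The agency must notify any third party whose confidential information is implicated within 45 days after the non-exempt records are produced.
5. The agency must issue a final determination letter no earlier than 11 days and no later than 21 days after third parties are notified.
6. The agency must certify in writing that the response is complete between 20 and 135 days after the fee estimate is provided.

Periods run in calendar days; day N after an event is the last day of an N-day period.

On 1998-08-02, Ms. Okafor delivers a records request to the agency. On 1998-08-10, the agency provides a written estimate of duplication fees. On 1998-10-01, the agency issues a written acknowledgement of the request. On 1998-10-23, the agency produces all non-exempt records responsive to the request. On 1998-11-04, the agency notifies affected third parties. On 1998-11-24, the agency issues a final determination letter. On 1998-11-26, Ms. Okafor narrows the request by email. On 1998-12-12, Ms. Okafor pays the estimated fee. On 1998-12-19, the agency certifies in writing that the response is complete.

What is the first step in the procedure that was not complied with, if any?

Step 2

Step 1: 39 days after 1998-08-02 (when the request is received) is 1998-09-10; done 1998-08-10 — timely.
Step 2: 21 days after 1998-09-05 (end of the 26-day objection period, which began when the fee estimate is provided on 1998-08-10) is 1998-09-26; done 1998-10-01 — 5 days late.
That is the first point of non-compliance.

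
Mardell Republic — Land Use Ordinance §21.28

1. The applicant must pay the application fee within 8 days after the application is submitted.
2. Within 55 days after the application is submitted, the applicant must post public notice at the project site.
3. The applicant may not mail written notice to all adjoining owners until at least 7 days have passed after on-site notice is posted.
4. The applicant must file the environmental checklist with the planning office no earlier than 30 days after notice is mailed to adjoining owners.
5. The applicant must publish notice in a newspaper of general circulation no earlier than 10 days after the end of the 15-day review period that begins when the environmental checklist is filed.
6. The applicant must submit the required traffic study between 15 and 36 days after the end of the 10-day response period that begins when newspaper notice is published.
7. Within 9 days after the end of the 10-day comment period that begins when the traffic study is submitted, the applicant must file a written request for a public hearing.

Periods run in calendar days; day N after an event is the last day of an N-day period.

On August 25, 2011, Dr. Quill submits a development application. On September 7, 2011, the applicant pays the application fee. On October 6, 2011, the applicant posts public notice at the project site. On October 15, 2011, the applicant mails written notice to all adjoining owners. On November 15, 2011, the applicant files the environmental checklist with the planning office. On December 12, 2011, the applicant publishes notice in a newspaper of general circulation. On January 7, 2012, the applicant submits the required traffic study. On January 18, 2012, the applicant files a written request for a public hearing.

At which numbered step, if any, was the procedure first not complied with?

Step 1: 8 days after August 25, 2011 (when the application is submitted) is September 2, 2011; done September 7, 2011 — 5 days late.
No need to go further; step 1 was not satisfied.

Step 1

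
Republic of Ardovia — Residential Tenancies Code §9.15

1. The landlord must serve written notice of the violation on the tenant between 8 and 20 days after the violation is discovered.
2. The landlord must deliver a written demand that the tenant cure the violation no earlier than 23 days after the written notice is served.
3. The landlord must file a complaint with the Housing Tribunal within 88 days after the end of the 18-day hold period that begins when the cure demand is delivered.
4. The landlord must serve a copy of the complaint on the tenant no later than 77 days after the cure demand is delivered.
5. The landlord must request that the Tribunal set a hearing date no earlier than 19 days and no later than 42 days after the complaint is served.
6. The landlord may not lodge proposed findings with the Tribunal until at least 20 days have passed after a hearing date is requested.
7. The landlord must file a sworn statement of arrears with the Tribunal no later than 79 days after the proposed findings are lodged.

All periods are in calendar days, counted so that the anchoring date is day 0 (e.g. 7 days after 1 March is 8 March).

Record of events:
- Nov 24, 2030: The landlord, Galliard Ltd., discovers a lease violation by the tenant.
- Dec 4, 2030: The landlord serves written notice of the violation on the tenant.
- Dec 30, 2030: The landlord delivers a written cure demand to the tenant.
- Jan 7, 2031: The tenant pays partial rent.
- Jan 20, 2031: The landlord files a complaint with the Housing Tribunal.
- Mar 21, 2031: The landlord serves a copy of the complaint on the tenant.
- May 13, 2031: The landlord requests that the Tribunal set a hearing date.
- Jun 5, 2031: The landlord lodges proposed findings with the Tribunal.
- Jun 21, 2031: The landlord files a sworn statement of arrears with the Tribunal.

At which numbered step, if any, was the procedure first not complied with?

(1) the permitted window runs from Nov 24, 2030 + 8 = Dec 2, 2030 to Nov 24, 2030 + 20 = Dec 14, 2030; done Dec 4, 2030 — within the window.
(2) permitted from Dec 4, 2030 + 23 days = Dec 27, 2030 onward; done Dec 30, 2030 — permitted.
(3) due by Jan 17, 2031 + 88 days = Apr 15, 2031; done Jan 20, 2031 — timely.
(4) due by Dec 30, 2030 + 77 days = Mar 17, 2031; not done until Mar 21, 2031, 4 days after the deadline.
The analysis stops there.

Step 4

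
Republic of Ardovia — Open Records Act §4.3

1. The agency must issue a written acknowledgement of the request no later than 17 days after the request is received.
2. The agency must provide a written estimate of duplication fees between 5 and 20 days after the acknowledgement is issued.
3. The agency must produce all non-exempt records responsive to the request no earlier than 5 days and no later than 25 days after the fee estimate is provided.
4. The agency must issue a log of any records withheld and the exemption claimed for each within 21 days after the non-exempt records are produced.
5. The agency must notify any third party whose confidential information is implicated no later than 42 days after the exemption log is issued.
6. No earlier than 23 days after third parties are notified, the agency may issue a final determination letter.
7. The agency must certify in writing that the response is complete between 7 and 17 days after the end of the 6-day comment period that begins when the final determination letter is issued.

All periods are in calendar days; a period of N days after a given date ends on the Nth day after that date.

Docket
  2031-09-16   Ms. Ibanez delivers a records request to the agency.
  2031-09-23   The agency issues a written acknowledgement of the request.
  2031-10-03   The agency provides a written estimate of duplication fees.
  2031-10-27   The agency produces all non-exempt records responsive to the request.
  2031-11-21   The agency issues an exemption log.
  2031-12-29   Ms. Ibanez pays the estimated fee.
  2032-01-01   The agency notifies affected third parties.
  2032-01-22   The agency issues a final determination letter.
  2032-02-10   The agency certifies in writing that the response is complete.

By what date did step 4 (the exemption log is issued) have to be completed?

Step 4 runs from 2031-10-27, when the non-exempt records are produced. 21 days after 2031-10-27 is 2031-11-17.

2031-11-17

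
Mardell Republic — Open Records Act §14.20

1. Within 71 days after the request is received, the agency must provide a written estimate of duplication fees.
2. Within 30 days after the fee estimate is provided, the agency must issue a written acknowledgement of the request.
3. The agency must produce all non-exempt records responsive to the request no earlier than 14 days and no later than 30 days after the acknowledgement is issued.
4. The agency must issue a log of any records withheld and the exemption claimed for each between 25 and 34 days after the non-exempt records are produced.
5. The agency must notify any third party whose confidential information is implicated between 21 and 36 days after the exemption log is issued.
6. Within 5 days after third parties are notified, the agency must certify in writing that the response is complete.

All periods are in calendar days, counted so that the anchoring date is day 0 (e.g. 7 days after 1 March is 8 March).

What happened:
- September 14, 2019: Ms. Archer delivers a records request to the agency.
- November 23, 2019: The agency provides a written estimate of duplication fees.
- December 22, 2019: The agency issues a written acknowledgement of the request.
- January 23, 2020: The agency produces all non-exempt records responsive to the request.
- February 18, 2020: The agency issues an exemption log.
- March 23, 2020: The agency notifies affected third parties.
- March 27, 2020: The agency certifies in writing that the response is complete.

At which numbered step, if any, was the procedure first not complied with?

Step 3

Step 1: 71 days after September 14, 2019 (when the request is received) is November 24, 2019; November 23, 2019 is within that limit.
Step 2: 30 days after November 23, 2019 (when the fee estimate is provided) is December 23, 2019; done December 22, 2019 — timely.
Step 3: the window is 14–30 days after December 22, 2019 (when the acknowledgement is issued), so January 5, 2020 through January 21, 2020; done January 23, 2020 — 2 days after the window closed.
The procedure was therefore not followed at step 3.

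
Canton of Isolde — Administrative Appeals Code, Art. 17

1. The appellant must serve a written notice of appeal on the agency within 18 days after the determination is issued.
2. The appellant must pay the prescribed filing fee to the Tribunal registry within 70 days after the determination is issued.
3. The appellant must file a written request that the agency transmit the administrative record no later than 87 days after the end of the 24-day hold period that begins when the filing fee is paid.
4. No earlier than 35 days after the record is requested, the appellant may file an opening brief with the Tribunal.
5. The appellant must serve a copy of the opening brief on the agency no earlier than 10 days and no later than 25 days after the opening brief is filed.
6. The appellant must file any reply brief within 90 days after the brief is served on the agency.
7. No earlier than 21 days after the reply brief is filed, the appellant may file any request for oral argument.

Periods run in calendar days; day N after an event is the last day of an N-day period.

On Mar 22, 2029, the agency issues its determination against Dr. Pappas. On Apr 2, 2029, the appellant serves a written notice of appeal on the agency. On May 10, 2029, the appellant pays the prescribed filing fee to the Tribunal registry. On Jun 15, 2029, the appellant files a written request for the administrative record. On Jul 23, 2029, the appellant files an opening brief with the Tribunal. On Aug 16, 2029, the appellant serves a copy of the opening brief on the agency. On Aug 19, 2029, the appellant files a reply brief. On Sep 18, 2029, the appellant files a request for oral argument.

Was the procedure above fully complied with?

Yes

Step 1: 18 days after Mar 22, 2029 (when the determination is issued) is Apr 9, 2029; Apr 2, 2029 is within that limit.
Step 2: 70 days after Mar 22, 2029 (when the determination is issued) is May 31, 2029; done May 10, 2029 — timely.
Step 3: 87 days after Jun 3, 2029 (end of the 24-day hold period, which began when the filing fee is paid on May 10, 2029) is Aug 29, 2029; done Jun 15, 2029 — timely.
Step 4: the earliest permitted date is 35 days after Jun 15, 2029 (when the record is requested), i.e. Jul 20, 2029; Jul 23, 2029 is on or after that date.
Step 5: the window is 10–25 days after Jul 23, 2029 (when the opening brief is filed), so Aug 2, 2029 through Aug 17, 2029; done Aug 16, 2029, which is between those dates.
Step 6: 90 days after Aug 16, 2029 (when the brief is served on the agency) is Nov 14, 2029; completed Aug 19, 2029, before the deadline.
Step 7: the earliest permitted date is 21 days after Aug 19, 2029 (when the reply brief is filed), i.e. Sep 9, 2029; Sep 18, 2029 is on or after that date.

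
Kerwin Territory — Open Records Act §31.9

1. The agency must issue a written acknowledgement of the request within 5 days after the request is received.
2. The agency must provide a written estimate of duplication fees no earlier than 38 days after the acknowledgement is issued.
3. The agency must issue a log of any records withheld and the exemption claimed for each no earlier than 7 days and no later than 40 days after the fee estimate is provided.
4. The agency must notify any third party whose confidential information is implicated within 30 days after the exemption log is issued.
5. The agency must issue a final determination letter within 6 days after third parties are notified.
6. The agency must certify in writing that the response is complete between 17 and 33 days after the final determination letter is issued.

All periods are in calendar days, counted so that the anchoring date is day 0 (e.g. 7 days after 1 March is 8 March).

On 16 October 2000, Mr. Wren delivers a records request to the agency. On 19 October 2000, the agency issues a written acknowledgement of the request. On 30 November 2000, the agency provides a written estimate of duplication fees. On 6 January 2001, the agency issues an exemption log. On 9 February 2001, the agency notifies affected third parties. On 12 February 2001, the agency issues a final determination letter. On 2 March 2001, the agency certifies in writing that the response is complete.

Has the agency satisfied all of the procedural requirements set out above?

No

Step 1: 5 days after 16 October 2000 (when the request is received) is 21 October 2000; 19 October 2000 is within that limit.
Step 2: the earliest permitted date is 38 days after 19 October 2000 (when the acknowledgement is issued), i.e. 26 November 2000; 30 November 2000 is on or after that date.
Step 3: the window is 7–40 days after 30 November 2000 (when the fee estimate is provided), so 7 December 2000 through 9 January 2001; 6 January 2001 falls inside that range.
Step 4: 30 days after 6 January 2001 (when the exemption log is issued) is 5 February 2001; done 9 February 2001 — 4 days late.
The analysis stops there.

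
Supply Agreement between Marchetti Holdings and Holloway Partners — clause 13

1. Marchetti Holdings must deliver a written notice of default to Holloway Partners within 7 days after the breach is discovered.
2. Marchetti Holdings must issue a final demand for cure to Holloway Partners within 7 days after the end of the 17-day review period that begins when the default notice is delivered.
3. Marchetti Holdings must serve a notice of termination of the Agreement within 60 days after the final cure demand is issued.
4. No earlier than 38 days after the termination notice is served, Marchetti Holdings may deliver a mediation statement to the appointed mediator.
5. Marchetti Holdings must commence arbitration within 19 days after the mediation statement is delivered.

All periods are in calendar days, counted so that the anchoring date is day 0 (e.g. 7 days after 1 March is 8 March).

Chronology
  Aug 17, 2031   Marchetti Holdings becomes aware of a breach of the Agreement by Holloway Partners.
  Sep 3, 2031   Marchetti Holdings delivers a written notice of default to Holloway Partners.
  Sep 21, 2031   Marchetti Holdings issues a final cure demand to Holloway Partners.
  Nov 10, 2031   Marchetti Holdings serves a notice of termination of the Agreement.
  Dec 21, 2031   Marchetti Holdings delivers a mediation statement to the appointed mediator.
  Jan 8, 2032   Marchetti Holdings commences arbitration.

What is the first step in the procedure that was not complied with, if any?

(1) due by Aug 17, 2031 + 7 days = Aug 24, 2031; done Sep 3, 2031 — 10 days late.
Later steps need not be reached.

Step 1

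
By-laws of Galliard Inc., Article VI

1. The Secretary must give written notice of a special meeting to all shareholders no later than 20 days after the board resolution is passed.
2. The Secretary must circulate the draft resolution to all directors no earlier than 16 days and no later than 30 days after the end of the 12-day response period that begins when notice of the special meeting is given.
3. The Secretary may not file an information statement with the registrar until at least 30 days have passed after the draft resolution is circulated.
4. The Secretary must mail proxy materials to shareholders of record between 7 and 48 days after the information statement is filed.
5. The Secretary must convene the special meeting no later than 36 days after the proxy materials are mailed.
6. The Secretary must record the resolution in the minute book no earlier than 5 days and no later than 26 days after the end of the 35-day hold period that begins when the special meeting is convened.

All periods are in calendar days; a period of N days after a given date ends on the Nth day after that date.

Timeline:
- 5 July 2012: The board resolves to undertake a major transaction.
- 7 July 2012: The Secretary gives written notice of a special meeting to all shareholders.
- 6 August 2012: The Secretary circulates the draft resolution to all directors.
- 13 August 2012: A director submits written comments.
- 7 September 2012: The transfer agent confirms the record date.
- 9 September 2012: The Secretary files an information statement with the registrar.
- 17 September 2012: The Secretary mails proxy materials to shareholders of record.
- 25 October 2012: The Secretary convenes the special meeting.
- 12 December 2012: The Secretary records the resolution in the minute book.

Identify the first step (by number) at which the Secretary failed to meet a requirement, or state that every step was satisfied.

Step 1: 20 days after 5 July 2012 (when the board resolution is passed) is 25 July 2012; completed 7 July 2012, before the deadline.
Step 2: the window is 16–30 days after 19 July 2012 (end of the 12-day response period, which began when notice of the special meeting is given on 7 July 2012), so 4 August 2012 through 18 August 2012; done 6 August 2012, which is between those dates.
Step 3: the earliest permitted date is 30 days after 6 August 2012 (when the draft resolution is circulated), i.e. 5 September 2012; done 9 September 2012, after the minimum wait.
Step 4: the window is 7–48 days after 9 September 2012 (when the information statement is filed), so 16 September 2012 through 27 October 2012; 17 September 2012 falls inside that range.
Step 5: 36 days after 17 September 2012 (when the proxy materials are mailed) is 23 October 2012; done 25 October 2012 — 2 days late.

Step 5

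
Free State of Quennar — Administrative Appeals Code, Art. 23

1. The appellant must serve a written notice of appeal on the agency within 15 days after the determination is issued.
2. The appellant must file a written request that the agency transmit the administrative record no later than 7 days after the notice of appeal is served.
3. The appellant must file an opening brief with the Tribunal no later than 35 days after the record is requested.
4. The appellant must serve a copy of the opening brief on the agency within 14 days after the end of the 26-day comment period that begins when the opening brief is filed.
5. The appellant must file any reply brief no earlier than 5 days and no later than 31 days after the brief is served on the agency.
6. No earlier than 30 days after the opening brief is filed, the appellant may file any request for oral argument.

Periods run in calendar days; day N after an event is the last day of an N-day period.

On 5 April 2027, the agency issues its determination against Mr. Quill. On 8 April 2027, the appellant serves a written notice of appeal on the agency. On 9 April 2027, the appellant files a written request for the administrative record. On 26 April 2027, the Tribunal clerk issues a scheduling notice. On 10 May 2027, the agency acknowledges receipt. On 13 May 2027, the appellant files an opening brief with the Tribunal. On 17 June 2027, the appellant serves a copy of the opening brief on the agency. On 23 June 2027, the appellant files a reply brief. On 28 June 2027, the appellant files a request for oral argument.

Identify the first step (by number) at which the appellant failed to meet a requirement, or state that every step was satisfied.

Step 1 — counting 15 days from 5 April 2027 (when the determination is issued) gives a deadline of 20 April 2027; completed 8 April 2027, before the deadline.
Step 2 — counting 7 days from 8 April 2027 (when the notice of appeal is served) gives a deadline of 15 April 2027; 9 April 2027 is within that limit.
Step 3 — counting 35 days from 9 April 2027 (when the record is requested) gives a deadline of 14 May 2027; 13 May 2027 is within that limit.
Step 4 — counting 14 days from 8 June 2027 (end of the 26-day comment period, which began when the opening brief is filed on 13 May 2027) gives a deadline of 22 June 2027; 17 June 2027 is within that limit.
Step 5 — 5 and 31 days from 17 June 2027 (when the brief is served on the agency) are 22 June 2027 and 18 July 2027 respectively; done 23 June 2027 — within the window.
Step 6 — must wait 30 days from 13 May 2027 (when the opening brief is filed), so not before 12 June 2027; done 28 June 2027 — permitted.

None — every step was satisfied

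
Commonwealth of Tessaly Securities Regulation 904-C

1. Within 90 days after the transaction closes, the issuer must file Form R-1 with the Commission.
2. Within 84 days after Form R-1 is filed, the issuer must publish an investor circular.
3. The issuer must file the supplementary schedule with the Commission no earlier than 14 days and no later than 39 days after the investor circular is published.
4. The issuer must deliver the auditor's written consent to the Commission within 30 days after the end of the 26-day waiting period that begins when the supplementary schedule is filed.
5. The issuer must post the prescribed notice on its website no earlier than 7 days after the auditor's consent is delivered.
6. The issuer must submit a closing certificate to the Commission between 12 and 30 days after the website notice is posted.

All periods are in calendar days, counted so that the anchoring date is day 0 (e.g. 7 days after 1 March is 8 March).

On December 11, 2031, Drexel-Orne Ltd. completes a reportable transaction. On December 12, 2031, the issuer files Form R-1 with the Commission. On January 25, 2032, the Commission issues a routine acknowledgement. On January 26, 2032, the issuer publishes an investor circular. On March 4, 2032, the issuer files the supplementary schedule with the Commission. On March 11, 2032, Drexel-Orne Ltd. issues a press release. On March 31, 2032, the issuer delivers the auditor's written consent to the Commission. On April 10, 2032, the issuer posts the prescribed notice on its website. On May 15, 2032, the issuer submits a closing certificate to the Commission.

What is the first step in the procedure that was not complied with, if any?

Step 6

(1) due by December 11, 2031 + 90 days = March 10, 2032; December 12, 2031 is within that limit.
(2) due by December 12, 2031 + 84 days = March 5, 2032; completed January 26, 2032, before the deadline.
(3) the permitted window runs from January 26, 2032 + 14 = February 9, 2032 to January 26, 2032 + 39 = March 5, 2032; done March 4, 2032, which is between those dates.
(4) due by March 30, 2032 + 30 days = April 29, 2032; March 31, 2032 is within that limit.
(5) permitted from March 31, 2032 + 7 days = April 7, 2032 onward; done April 10, 2032, after the minimum wait.
(6) the permitted window runs from April 10, 2032 + 12 = April 22, 2032 to April 10, 2032 + 30 = May 10, 2032; done May 15, 2032 — 5 days after the window closed.
Later steps need not be reached.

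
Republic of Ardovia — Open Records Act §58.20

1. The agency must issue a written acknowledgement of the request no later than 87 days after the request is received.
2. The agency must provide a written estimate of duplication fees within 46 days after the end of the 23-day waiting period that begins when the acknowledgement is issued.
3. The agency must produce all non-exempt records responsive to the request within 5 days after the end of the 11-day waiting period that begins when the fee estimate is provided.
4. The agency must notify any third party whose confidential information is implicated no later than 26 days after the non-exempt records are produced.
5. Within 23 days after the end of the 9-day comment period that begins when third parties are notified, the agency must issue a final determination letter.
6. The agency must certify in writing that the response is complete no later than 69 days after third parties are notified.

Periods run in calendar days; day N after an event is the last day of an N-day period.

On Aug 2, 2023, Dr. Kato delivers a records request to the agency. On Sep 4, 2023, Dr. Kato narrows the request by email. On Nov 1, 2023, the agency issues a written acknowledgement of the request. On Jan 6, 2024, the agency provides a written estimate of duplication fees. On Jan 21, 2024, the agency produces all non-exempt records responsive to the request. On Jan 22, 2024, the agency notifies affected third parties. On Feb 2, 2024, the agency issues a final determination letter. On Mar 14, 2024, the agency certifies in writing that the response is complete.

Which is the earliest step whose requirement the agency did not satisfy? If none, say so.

Step 1: 87 days after Aug 2, 2023 (when the request is received) is Oct 28, 2023; not done until Nov 1, 2023, 4 days after the deadline.

Step 1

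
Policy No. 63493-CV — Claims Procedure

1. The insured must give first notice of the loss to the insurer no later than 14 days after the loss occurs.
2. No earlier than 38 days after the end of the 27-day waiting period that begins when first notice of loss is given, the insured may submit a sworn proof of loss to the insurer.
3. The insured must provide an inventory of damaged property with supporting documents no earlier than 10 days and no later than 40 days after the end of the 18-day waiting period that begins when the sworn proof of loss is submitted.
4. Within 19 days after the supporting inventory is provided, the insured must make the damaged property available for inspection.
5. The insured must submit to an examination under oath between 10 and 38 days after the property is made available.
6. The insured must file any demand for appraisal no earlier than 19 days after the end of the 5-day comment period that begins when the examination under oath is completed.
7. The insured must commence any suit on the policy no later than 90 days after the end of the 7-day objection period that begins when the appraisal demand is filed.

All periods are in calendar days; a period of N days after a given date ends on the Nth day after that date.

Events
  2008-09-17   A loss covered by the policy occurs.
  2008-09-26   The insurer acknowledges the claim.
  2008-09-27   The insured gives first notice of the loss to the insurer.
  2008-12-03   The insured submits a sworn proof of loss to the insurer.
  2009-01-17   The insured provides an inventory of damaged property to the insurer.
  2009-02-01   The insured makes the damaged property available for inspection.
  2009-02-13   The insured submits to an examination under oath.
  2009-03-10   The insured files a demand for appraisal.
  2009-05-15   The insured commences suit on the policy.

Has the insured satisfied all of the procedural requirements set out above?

Step 1: 14 days after 2008-09-17 (when the loss occurs) is 2008-10-01; completed 2008-09-27, before the deadline.
Step 2: the earliest permitted date is 38 days after 2008-10-24 (end of the 27-day waiting period, which began when first notice of loss is given on 2008-09-27), i.e. 2008-12-01; 2008-12-03 is on or after that date.
Step 3: the window is 10–40 days after 2008-12-21 (end of the 18-day waiting period, which began when the sworn proof of loss is submitted on 2008-12-03), so 2008-12-31 through 2009-01-30; 2009-01-17 falls inside that range.
Step 4: 19 days after 2009-01-17 (when the supporting inventory is provided) is 2009-02-05; 2009-02-01 is within that limit.
Step 5: the window is 10–38 days after 2009-02-01 (when the property is made available), so 2009-02-11 through 2009-03-11; done 2009-02-13, which is between those dates.
Step 6: the earliest permitted date is 19 days after 2009-02-18 (end of the 5-day comment period, which began when the examination under oath is completed on 2009-02-13), i.e. 2009-03-09; done 2009-03-10 — permitted.
Step 7: 90 days after 2009-03-17 (end of the 7-day objection period, which began when the appraisal demand is filed on 2009-03-10) is 2009-06-15; 2009-05-15 is within that limit.

Yes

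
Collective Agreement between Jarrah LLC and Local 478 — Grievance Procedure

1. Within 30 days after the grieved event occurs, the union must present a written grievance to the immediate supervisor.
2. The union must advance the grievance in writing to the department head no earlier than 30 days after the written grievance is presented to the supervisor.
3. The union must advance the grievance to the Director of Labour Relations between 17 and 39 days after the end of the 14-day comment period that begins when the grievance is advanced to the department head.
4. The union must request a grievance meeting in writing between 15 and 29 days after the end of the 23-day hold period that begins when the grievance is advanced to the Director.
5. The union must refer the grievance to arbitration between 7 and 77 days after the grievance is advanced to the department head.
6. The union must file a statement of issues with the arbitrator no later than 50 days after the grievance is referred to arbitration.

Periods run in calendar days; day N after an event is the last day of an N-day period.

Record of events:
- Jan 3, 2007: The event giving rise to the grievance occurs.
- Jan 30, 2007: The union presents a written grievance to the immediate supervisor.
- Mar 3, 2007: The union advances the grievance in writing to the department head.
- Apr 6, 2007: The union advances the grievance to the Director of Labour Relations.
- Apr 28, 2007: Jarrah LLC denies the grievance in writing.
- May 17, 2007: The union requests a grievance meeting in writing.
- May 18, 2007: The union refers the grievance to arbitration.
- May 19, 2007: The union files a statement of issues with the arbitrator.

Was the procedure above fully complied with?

Yes

(1) due by Jan 3, 2007 + 30 days = Feb 2, 2007; done Jan 30, 2007 — timely.
(2) permitted from Jan 30, 2007 + 30 days = Mar 1, 2007 onward; done Mar 3, 2007 — permitted.
(3) the permitted window runs from Mar 17, 2007 + 17 = Apr 3, 2007 to Mar 17, 2007 + 39 = Apr 25, 2007; Apr 6, 2007 falls inside that range.
(4) the permitted window runs from Apr 29, 2007 + 15 = May 14, 2007 to Apr 29, 2007 + 29 = May 28, 2007; done May 17, 2007, which is between those dates.
(5) the permitted window runs from Mar 3, 2007 + 7 = Mar 10, 2007 to Mar 3, 2007 + 77 = May 19, 2007; done May 18, 2007, which is between those dates.
(6) due by May 18, 2007 + 50 days = Jul 7, 2007; completed May 19, 2007, before the deadline.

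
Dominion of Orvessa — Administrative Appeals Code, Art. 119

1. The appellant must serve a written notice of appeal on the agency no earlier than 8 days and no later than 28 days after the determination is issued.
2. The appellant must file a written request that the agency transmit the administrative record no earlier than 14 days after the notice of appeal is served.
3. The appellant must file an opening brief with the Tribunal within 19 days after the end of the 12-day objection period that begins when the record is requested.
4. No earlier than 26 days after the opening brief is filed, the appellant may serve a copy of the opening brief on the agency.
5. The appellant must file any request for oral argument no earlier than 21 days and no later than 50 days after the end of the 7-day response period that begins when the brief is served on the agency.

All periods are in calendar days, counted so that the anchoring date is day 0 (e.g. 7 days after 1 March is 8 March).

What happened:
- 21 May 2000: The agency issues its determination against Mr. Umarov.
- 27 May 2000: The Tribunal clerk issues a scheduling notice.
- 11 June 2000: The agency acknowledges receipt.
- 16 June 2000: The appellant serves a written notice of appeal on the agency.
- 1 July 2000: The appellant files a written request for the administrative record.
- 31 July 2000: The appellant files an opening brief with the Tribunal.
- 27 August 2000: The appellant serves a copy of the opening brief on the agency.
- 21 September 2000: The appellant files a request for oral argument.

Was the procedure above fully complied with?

Step 1: the window is 8–28 days after 21 May 2000 (when the determination is issued), so 29 May 2000 through 18 June 2000; done 16 June 2000 — within the window.
Step 2: the earliest permitted date is 14 days after 16 June 2000 (when the notice of appeal is served), i.e. 30 June 2000; 1 July 2000 is on or after that date.
Step 3: 19 days after 13 July 2000 (end of the 12-day objection period, which began when the record is requested on 1 July 2000) is 1 August 2000; 31 July 2000 is within that limit.
Step 4: the earliest permitted date is 26 days after 31 July 2000 (when the opening brief is filed), i.e. 26 August 2000; done 27 August 2000 — permitted.
Step 5: the window is 21–50 days after 3 September 2000 (end of the 7-day response period, which began when the brief is served on the agency on 27 August 2000), so 24 September 2000 through 23 October 2000; done 21 September 2000 — 3 days before the window opened.

No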